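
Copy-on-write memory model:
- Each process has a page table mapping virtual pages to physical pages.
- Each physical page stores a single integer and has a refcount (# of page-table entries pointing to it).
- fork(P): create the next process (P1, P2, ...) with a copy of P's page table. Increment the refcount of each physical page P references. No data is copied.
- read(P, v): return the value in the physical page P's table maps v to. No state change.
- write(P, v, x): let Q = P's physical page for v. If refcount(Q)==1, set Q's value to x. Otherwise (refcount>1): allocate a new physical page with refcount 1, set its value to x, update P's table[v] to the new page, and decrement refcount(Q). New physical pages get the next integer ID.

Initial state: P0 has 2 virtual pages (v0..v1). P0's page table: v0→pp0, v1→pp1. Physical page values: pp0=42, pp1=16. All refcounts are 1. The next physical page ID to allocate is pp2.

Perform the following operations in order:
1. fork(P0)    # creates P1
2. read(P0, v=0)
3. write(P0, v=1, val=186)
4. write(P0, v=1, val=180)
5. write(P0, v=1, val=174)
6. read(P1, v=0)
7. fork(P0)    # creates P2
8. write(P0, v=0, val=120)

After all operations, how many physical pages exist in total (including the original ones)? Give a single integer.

Op 1: fork(P0) -> P1. 2 ppages; refcounts: pp0:2 pp1:2
Op 2: read(P0, v0) -> 42. No state change.
Op 3: write(P0, v1, 186). refcount(pp1)=2>1 -> COPY to pp2. 3 ppages; refcounts: pp0:2 pp1:1 pp2:1
Op 4: write(P0, v1, 180). refcount(pp2)=1 -> write in place. 3 ppages; refcounts: pp0:2 pp1:1 pp2:1
Op 5: write(P0, v1, 174). refcount(pp2)=1 -> write in place. 3 ppages; refcounts: pp0:2 pp1:1 pp2:1
Op 6: read(P1, v0) -> 42. No state change.
Op 7: fork(P0) -> P2. 3 ppages; refcounts: pp0:3 pp1:1 pp2:2
Op 8: write(P0, v0, 120). refcount(pp0)=3>1 -> COPY to pp3. 4 ppages; refcounts: pp0:2 pp1:1 pp2:2 pp3:1

Answer: 4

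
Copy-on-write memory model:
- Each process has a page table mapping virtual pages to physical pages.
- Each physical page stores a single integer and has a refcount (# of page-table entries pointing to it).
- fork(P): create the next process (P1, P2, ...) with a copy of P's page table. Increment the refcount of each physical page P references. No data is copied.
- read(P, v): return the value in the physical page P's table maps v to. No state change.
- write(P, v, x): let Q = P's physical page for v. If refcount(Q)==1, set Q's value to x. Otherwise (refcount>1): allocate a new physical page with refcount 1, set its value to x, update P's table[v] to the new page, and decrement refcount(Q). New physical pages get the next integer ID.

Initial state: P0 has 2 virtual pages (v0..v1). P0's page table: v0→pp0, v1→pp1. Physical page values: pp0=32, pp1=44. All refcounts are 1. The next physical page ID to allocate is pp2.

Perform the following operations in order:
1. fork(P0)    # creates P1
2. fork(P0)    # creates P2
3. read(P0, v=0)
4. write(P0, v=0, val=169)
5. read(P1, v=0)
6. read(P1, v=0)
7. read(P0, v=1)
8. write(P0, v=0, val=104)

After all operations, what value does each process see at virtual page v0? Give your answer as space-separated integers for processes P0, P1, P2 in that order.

Answer: 104 32 32

Derivation:
Op 1: fork(P0) -> P1. 2 ppages; refcounts: pp0:2 pp1:2
Op 2: fork(P0) -> P2. 2 ppages; refcounts: pp0:3 pp1:3
Op 3: read(P0, v0) -> 32. No state change.
Op 4: write(P0, v0, 169). refcount(pp0)=3>1 -> COPY to pp2. 3 ppages; refcounts: pp0:2 pp1:3 pp2:1
Op 5: read(P1, v0) -> 32. No state change.
Op 6: read(P1, v0) -> 32. No state change.
Op 7: read(P0, v1) -> 44. No state change.
Op 8: write(P0, v0, 104). refcount(pp2)=1 -> write in place. 3 ppages; refcounts: pp0:2 pp1:3 pp2:1
P0: v0 -> pp2 = 104
P1: v0 -> pp0 = 32
P2: v0 -> pp0 = 32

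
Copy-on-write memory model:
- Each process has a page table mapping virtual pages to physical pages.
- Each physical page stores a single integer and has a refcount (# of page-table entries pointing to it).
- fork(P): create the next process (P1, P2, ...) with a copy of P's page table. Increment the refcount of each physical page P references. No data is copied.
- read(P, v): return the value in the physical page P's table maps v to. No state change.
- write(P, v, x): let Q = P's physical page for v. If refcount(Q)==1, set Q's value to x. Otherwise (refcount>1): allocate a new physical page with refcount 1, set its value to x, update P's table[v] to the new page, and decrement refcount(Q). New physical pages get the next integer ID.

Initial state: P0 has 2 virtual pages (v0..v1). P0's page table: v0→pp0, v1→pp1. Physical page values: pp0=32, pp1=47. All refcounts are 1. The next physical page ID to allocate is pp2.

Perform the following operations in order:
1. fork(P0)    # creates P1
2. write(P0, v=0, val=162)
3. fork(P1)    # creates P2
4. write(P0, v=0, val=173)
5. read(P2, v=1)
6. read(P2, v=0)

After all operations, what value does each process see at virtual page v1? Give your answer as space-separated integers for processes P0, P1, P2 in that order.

Op 1: fork(P0) -> P1. 2 ppages; refcounts: pp0:2 pp1:2
Op 2: write(P0, v0, 162). refcount(pp0)=2>1 -> COPY to pp2. 3 ppages; refcounts: pp0:1 pp1:2 pp2:1
Op 3: fork(P1) -> P2. 3 ppages; refcounts: pp0:2 pp1:3 pp2:1
Op 4: write(P0, v0, 173). refcount(pp2)=1 -> write in place. 3 ppages; refcounts: pp0:2 pp1:3 pp2:1
Op 5: read(P2, v1) -> 47. No state change.
Op 6: read(P2, v0) -> 32. No state change.
P0: v1 -> pp1 = 47
P1: v1 -> pp1 = 47
P2: v1 -> pp1 = 47

Answer: 47 47 47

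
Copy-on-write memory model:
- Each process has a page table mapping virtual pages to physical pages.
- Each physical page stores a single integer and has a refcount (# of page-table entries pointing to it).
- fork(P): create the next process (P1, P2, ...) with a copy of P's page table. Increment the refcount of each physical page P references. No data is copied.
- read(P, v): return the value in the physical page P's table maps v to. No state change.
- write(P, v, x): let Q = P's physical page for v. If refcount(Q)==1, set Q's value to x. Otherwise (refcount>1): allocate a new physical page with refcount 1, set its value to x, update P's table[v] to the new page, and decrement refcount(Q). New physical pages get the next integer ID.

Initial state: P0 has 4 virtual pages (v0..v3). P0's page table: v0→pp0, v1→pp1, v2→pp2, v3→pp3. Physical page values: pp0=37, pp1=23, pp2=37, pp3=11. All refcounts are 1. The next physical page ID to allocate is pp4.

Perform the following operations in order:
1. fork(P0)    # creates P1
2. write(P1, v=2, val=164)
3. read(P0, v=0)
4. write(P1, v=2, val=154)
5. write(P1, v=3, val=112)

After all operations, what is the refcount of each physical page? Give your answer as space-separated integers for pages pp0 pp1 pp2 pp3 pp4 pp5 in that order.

Answer: 2 2 1 1 1 1

Derivation:
Op 1: fork(P0) -> P1. 4 ppages; refcounts: pp0:2 pp1:2 pp2:2 pp3:2
Op 2: write(P1, v2, 164). refcount(pp2)=2>1 -> COPY to pp4. 5 ppages; refcounts: pp0:2 pp1:2 pp2:1 pp3:2 pp4:1
Op 3: read(P0, v0) -> 37. No state change.
Op 4: write(P1, v2, 154). refcount(pp4)=1 -> write in place. 5 ppages; refcounts: pp0:2 pp1:2 pp2:1 pp3:2 pp4:1
Op 5: write(P1, v3, 112). refcount(pp3)=2>1 -> COPY to pp5. 6 ppages; refcounts: pp0:2 pp1:2 pp2:1 pp3:1 pp4:1 pp5:1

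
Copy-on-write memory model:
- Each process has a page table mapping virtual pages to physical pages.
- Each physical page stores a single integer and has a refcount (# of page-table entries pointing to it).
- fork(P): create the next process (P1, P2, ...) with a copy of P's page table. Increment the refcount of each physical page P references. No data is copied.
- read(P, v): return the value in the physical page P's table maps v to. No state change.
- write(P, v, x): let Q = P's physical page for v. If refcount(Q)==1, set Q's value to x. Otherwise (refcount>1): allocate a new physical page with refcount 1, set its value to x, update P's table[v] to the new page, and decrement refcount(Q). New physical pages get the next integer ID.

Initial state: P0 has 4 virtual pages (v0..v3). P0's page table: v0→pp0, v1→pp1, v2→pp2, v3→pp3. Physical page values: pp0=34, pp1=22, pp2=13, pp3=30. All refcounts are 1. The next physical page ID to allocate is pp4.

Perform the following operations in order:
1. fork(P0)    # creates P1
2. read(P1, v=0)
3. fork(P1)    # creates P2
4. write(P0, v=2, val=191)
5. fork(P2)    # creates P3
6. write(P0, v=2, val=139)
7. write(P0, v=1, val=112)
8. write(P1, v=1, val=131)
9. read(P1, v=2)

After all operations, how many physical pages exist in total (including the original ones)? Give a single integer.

Op 1: fork(P0) -> P1. 4 ppages; refcounts: pp0:2 pp1:2 pp2:2 pp3:2
Op 2: read(P1, v0) -> 34. No state change.
Op 3: fork(P1) -> P2. 4 ppages; refcounts: pp0:3 pp1:3 pp2:3 pp3:3
Op 4: write(P0, v2, 191). refcount(pp2)=3>1 -> COPY to pp4. 5 ppages; refcounts: pp0:3 pp1:3 pp2:2 pp3:3 pp4:1
Op 5: fork(P2) -> P3. 5 ppages; refcounts: pp0:4 pp1:4 pp2:3 pp3:4 pp4:1
Op 6: write(P0, v2, 139). refcount(pp4)=1 -> write in place. 5 ppages; refcounts: pp0:4 pp1:4 pp2:3 pp3:4 pp4:1
Op 7: write(P0, v1, 112). refcount(pp1)=4>1 -> COPY to pp5. 6 ppages; refcounts: pp0:4 pp1:3 pp2:3 pp3:4 pp4:1 pp5:1
Op 8: write(P1, v1, 131). refcount(pp1)=3>1 -> COPY to pp6. 7 ppages; refcounts: pp0:4 pp1:2 pp2:3 pp3:4 pp4:1 pp5:1 pp6:1
Op 9: read(P1, v2) -> 13. No state change.

Answer: 7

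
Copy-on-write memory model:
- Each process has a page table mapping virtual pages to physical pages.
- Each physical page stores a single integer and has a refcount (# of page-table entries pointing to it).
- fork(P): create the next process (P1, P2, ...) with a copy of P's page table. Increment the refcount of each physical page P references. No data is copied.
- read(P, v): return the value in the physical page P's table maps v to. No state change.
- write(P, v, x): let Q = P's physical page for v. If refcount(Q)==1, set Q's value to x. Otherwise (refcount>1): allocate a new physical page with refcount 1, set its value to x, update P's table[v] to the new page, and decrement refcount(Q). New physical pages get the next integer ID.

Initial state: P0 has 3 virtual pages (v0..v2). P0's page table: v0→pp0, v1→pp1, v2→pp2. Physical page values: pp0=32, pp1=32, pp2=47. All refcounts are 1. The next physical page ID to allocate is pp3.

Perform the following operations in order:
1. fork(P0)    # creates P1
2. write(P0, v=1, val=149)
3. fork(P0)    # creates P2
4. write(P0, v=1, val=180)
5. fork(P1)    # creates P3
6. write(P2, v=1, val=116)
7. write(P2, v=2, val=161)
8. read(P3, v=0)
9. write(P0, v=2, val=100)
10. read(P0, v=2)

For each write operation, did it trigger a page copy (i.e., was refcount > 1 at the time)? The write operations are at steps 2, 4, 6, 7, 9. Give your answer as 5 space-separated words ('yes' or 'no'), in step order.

Op 1: fork(P0) -> P1. 3 ppages; refcounts: pp0:2 pp1:2 pp2:2
Op 2: write(P0, v1, 149). refcount(pp1)=2>1 -> COPY to pp3. 4 ppages; refcounts: pp0:2 pp1:1 pp2:2 pp3:1
Op 3: fork(P0) -> P2. 4 ppages; refcounts: pp0:3 pp1:1 pp2:3 pp3:2
Op 4: write(P0, v1, 180). refcount(pp3)=2>1 -> COPY to pp4. 5 ppages; refcounts: pp0:3 pp1:1 pp2:3 pp3:1 pp4:1
Op 5: fork(P1) -> P3. 5 ppages; refcounts: pp0:4 pp1:2 pp2:4 pp3:1 pp4:1
Op 6: write(P2, v1, 116). refcount(pp3)=1 -> write in place. 5 ppages; refcounts: pp0:4 pp1:2 pp2:4 pp3:1 pp4:1
Op 7: write(P2, v2, 161). refcount(pp2)=4>1 -> COPY to pp5. 6 ppages; refcounts: pp0:4 pp1:2 pp2:3 pp3:1 pp4:1 pp5:1
Op 8: read(P3, v0) -> 32. No state change.
Op 9: write(P0, v2, 100). refcount(pp2)=3>1 -> COPY to pp6. 7 ppages; refcounts: pp0:4 pp1:2 pp2:2 pp3:1 pp4:1 pp5:1 pp6:1
Op 10: read(P0, v2) -> 100. No state change.

yes yes no yes yes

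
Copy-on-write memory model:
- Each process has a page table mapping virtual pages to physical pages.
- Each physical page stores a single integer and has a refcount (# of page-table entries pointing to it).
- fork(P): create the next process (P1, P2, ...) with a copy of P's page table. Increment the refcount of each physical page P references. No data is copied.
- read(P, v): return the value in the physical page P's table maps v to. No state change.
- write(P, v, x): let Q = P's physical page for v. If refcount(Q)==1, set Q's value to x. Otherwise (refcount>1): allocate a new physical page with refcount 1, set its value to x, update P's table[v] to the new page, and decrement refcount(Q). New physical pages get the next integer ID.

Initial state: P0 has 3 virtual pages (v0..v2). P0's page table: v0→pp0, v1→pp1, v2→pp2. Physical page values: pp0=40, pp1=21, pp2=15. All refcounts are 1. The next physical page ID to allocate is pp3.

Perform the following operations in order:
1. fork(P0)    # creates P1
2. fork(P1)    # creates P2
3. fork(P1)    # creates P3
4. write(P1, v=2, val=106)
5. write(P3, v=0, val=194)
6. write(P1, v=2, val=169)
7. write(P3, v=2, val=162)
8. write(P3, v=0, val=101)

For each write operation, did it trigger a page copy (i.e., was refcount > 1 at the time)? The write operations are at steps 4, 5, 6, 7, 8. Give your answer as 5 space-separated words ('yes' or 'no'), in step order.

Op 1: fork(P0) -> P1. 3 ppages; refcounts: pp0:2 pp1:2 pp2:2
Op 2: fork(P1) -> P2. 3 ppages; refcounts: pp0:3 pp1:3 pp2:3
Op 3: fork(P1) -> P3. 3 ppages; refcounts: pp0:4 pp1:4 pp2:4
Op 4: write(P1, v2, 106). refcount(pp2)=4>1 -> COPY to pp3. 4 ppages; refcounts: pp0:4 pp1:4 pp2:3 pp3:1
Op 5: write(P3, v0, 194). refcount(pp0)=4>1 -> COPY to pp4. 5 ppages; refcounts: pp0:3 pp1:4 pp2:3 pp3:1 pp4:1
Op 6: write(P1, v2, 169). refcount(pp3)=1 -> write in place. 5 ppages; refcounts: pp0:3 pp1:4 pp2:3 pp3:1 pp4:1
Op 7: write(P3, v2, 162). refcount(pp2)=3>1 -> COPY to pp5. 6 ppages; refcounts: pp0:3 pp1:4 pp2:2 pp3:1 pp4:1 pp5:1
Op 8: write(P3, v0, 101). refcount(pp4)=1 -> write in place. 6 ppages; refcounts: pp0:3 pp1:4 pp2:2 pp3:1 pp4:1 pp5:1

yes yes no yes no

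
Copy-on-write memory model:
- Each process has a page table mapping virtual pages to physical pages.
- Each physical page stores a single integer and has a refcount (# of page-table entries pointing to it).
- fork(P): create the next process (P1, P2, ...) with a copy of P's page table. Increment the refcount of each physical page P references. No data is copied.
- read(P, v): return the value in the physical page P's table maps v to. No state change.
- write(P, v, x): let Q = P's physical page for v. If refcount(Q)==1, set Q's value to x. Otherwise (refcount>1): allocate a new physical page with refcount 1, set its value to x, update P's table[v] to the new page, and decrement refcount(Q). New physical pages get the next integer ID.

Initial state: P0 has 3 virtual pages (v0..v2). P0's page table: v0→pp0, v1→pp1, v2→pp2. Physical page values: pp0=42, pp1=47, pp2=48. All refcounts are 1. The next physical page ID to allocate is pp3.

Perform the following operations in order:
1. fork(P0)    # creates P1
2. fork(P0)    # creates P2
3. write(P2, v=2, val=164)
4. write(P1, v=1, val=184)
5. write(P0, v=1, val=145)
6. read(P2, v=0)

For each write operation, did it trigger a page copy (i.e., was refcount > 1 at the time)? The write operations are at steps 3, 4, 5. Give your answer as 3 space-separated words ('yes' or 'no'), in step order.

Op 1: fork(P0) -> P1. 3 ppages; refcounts: pp0:2 pp1:2 pp2:2
Op 2: fork(P0) -> P2. 3 ppages; refcounts: pp0:3 pp1:3 pp2:3
Op 3: write(P2, v2, 164). refcount(pp2)=3>1 -> COPY to pp3. 4 ppages; refcounts: pp0:3 pp1:3 pp2:2 pp3:1
Op 4: write(P1, v1, 184). refcount(pp1)=3>1 -> COPY to pp4. 5 ppages; refcounts: pp0:3 pp1:2 pp2:2 pp3:1 pp4:1
Op 5: write(P0, v1, 145). refcount(pp1)=2>1 -> COPY to pp5. 6 ppages; refcounts: pp0:3 pp1:1 pp2:2 pp3:1 pp4:1 pp5:1
Op 6: read(P2, v0) -> 42. No state change.

yes yes yes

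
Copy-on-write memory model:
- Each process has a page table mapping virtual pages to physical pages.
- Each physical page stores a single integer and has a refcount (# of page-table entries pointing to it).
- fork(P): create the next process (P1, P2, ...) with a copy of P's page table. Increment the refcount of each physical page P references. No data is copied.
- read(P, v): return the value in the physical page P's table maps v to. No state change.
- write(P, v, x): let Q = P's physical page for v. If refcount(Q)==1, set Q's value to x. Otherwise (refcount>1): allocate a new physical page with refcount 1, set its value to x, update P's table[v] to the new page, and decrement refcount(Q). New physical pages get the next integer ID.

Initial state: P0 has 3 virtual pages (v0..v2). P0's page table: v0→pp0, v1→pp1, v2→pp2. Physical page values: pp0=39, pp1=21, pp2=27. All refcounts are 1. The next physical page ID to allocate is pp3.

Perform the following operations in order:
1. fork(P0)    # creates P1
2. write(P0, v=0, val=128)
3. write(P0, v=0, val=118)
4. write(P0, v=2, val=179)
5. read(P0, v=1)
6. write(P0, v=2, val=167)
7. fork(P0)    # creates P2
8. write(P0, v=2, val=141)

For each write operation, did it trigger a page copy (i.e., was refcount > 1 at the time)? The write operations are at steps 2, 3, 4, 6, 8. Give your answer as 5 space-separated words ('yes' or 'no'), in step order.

Op 1: fork(P0) -> P1. 3 ppages; refcounts: pp0:2 pp1:2 pp2:2
Op 2: write(P0, v0, 128). refcount(pp0)=2>1 -> COPY to pp3. 4 ppages; refcounts: pp0:1 pp1:2 pp2:2 pp3:1
Op 3: write(P0, v0, 118). refcount(pp3)=1 -> write in place. 4 ppages; refcounts: pp0:1 pp1:2 pp2:2 pp3:1
Op 4: write(P0, v2, 179). refcount(pp2)=2>1 -> COPY to pp4. 5 ppages; refcounts: pp0:1 pp1:2 pp2:1 pp3:1 pp4:1
Op 5: read(P0, v1) -> 21. No state change.
Op 6: write(P0, v2, 167). refcount(pp4)=1 -> write in place. 5 ppages; refcounts: pp0:1 pp1:2 pp2:1 pp3:1 pp4:1
Op 7: fork(P0) -> P2. 5 ppages; refcounts: pp0:1 pp1:3 pp2:1 pp3:2 pp4:2
Op 8: write(P0, v2, 141). refcount(pp4)=2>1 -> COPY to pp5. 6 ppages; refcounts: pp0:1 pp1:3 pp2:1 pp3:2 pp4:1 pp5:1

yes no yes no yes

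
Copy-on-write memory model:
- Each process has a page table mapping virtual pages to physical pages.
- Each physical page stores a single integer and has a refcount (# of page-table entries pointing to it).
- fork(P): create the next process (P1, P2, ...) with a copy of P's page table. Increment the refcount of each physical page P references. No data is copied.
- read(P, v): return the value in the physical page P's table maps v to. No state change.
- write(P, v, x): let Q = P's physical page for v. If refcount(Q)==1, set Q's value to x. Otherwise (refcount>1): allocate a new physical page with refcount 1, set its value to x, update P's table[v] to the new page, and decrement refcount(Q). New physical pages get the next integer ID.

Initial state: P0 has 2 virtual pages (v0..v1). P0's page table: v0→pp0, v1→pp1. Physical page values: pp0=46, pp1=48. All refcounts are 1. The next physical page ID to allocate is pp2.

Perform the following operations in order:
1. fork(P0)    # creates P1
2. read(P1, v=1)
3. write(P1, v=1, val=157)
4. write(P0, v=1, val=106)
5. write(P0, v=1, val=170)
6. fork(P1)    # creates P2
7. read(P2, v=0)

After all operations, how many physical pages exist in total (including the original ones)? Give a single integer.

Answer: 3

Derivation:
Op 1: fork(P0) -> P1. 2 ppages; refcounts: pp0:2 pp1:2
Op 2: read(P1, v1) -> 48. No state change.
Op 3: write(P1, v1, 157). refcount(pp1)=2>1 -> COPY to pp2. 3 ppages; refcounts: pp0:2 pp1:1 pp2:1
Op 4: write(P0, v1, 106). refcount(pp1)=1 -> write in place. 3 ppages; refcounts: pp0:2 pp1:1 pp2:1
Op 5: write(P0, v1, 170). refcount(pp1)=1 -> write in place. 3 ppages; refcounts: pp0:2 pp1:1 pp2:1
Op 6: fork(P1) -> P2. 3 ppages; refcounts: pp0:3 pp1:1 pp2:2
Op 7: read(P2, v0) -> 46. No state change.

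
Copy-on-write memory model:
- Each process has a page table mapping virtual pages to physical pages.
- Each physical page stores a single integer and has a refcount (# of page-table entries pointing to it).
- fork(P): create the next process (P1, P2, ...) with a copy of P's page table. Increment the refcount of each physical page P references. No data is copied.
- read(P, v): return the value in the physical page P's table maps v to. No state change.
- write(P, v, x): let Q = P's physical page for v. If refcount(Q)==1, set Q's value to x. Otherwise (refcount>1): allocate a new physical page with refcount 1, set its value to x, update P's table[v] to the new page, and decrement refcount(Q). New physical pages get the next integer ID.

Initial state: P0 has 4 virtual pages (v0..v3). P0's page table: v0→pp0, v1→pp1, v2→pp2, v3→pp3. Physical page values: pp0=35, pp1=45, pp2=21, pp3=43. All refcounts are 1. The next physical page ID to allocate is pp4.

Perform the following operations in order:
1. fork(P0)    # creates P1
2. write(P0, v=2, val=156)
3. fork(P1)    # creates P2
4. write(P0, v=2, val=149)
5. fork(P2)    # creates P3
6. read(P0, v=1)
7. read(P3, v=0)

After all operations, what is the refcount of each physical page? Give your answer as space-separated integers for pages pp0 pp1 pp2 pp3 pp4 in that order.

Answer: 4 4 3 4 1

Derivation:
Op 1: fork(P0) -> P1. 4 ppages; refcounts: pp0:2 pp1:2 pp2:2 pp3:2
Op 2: write(P0, v2, 156). refcount(pp2)=2>1 -> COPY to pp4. 5 ppages; refcounts: pp0:2 pp1:2 pp2:1 pp3:2 pp4:1
Op 3: fork(P1) -> P2. 5 ppages; refcounts: pp0:3 pp1:3 pp2:2 pp3:3 pp4:1
Op 4: write(P0, v2, 149). refcount(pp4)=1 -> write in place. 5 ppages; refcounts: pp0:3 pp1:3 pp2:2 pp3:3 pp4:1
Op 5: fork(P2) -> P3. 5 ppages; refcounts: pp0:4 pp1:4 pp2:3 pp3:4 pp4:1
Op 6: read(P0, v1) -> 45. No state change.
Op 7: read(P3, v0) -> 35. No state change.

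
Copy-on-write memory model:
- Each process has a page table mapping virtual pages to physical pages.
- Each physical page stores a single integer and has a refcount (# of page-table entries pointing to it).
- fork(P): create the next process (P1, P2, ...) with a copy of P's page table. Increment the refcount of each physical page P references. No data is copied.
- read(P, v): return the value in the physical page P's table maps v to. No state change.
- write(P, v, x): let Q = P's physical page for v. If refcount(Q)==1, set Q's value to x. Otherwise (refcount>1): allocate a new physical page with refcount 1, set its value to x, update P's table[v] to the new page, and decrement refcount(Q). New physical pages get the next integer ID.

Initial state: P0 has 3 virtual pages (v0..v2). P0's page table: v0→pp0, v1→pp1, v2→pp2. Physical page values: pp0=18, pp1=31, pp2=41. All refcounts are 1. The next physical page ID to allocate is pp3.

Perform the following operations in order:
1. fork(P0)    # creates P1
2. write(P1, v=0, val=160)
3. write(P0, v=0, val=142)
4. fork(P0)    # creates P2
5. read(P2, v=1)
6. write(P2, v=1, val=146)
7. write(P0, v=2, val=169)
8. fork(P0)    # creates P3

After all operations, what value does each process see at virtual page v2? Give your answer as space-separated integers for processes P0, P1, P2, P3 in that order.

Answer: 169 41 41 169

Derivation:
Op 1: fork(P0) -> P1. 3 ppages; refcounts: pp0:2 pp1:2 pp2:2
Op 2: write(P1, v0, 160). refcount(pp0)=2>1 -> COPY to pp3. 4 ppages; refcounts: pp0:1 pp1:2 pp2:2 pp3:1
Op 3: write(P0, v0, 142). refcount(pp0)=1 -> write in place. 4 ppages; refcounts: pp0:1 pp1:2 pp2:2 pp3:1
Op 4: fork(P0) -> P2. 4 ppages; refcounts: pp0:2 pp1:3 pp2:3 pp3:1
Op 5: read(P2, v1) -> 31. No state change.
Op 6: write(P2, v1, 146). refcount(pp1)=3>1 -> COPY to pp4. 5 ppages; refcounts: pp0:2 pp1:2 pp2:3 pp3:1 pp4:1
Op 7: write(P0, v2, 169). refcount(pp2)=3>1 -> COPY to pp5. 6 ppages; refcounts: pp0:2 pp1:2 pp2:2 pp3:1 pp4:1 pp5:1
Op 8: fork(P0) -> P3. 6 ppages; refcounts: pp0:3 pp1:3 pp2:2 pp3:1 pp4:1 pp5:2
P0: v2 -> pp5 = 169
P1: v2 -> pp2 = 41
P2: v2 -> pp2 = 41
P3: v2 -> pp5 = 169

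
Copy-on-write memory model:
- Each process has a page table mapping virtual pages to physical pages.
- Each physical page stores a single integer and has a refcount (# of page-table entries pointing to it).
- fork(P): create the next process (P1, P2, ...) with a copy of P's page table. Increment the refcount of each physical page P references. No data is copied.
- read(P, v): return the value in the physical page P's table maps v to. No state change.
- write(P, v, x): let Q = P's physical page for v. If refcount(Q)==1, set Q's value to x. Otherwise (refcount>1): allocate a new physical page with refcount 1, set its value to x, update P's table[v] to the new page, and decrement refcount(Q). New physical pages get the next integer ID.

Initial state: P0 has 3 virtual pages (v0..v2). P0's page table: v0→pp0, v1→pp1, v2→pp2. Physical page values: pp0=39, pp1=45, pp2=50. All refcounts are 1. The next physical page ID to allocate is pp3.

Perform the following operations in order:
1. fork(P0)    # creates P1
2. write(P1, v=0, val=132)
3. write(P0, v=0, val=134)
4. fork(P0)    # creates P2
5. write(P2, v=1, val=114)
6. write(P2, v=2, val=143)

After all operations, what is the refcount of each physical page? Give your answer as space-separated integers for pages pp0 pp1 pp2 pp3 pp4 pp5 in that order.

Answer: 2 2 2 1 1 1

Derivation:
Op 1: fork(P0) -> P1. 3 ppages; refcounts: pp0:2 pp1:2 pp2:2
Op 2: write(P1, v0, 132). refcount(pp0)=2>1 -> COPY to pp3. 4 ppages; refcounts: pp0:1 pp1:2 pp2:2 pp3:1
Op 3: write(P0, v0, 134). refcount(pp0)=1 -> write in place. 4 ppages; refcounts: pp0:1 pp1:2 pp2:2 pp3:1
Op 4: fork(P0) -> P2. 4 ppages; refcounts: pp0:2 pp1:3 pp2:3 pp3:1
Op 5: write(P2, v1, 114). refcount(pp1)=3>1 -> COPY to pp4. 5 ppages; refcounts: pp0:2 pp1:2 pp2:3 pp3:1 pp4:1
Op 6: write(P2, v2, 143). refcount(pp2)=3>1 -> COPY to pp5. 6 ppages; refcounts: pp0:2 pp1:2 pp2:2 pp3:1 pp4:1 pp5:1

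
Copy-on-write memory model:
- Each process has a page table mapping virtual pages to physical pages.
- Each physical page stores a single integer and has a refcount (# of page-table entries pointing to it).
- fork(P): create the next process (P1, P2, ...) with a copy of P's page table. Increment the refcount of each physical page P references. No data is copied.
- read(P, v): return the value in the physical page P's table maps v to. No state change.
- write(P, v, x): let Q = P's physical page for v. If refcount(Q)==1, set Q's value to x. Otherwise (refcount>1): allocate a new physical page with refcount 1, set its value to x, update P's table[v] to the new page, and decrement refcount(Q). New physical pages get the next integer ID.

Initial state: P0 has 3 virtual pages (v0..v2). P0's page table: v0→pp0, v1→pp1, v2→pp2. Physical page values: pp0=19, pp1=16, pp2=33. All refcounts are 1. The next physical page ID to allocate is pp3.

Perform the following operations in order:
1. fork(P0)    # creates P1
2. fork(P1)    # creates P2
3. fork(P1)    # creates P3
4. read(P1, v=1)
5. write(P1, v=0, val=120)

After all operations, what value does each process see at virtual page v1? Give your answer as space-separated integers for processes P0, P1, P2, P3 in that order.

Answer: 16 16 16 16

Derivation:
Op 1: fork(P0) -> P1. 3 ppages; refcounts: pp0:2 pp1:2 pp2:2
Op 2: fork(P1) -> P2. 3 ppages; refcounts: pp0:3 pp1:3 pp2:3
Op 3: fork(P1) -> P3. 3 ppages; refcounts: pp0:4 pp1:4 pp2:4
Op 4: read(P1, v1) -> 16. No state change.
Op 5: write(P1, v0, 120). refcount(pp0)=4>1 -> COPY to pp3. 4 ppages; refcounts: pp0:3 pp1:4 pp2:4 pp3:1
P0: v1 -> pp1 = 16
P1: v1 -> pp1 = 16
P2: v1 -> pp1 = 16
P3: v1 -> pp1 = 16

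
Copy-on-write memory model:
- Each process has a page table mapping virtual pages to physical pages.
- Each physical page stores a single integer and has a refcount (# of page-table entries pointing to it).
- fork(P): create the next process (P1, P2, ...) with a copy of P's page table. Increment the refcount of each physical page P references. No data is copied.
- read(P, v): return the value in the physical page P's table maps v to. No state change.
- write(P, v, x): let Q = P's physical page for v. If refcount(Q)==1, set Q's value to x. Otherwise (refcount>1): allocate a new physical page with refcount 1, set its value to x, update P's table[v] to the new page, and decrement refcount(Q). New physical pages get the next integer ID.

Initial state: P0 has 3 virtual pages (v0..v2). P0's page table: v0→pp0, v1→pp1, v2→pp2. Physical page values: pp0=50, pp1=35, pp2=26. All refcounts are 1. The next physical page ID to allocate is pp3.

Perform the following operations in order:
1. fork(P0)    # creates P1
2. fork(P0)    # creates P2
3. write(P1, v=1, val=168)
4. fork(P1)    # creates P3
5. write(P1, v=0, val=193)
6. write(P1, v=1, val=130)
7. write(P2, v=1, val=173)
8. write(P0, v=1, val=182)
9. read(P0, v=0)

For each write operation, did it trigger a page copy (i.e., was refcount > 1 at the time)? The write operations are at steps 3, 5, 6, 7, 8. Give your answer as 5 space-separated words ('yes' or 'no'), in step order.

Op 1: fork(P0) -> P1. 3 ppages; refcounts: pp0:2 pp1:2 pp2:2
Op 2: fork(P0) -> P2. 3 ppages; refcounts: pp0:3 pp1:3 pp2:3
Op 3: write(P1, v1, 168). refcount(pp1)=3>1 -> COPY to pp3. 4 ppages; refcounts: pp0:3 pp1:2 pp2:3 pp3:1
Op 4: fork(P1) -> P3. 4 ppages; refcounts: pp0:4 pp1:2 pp2:4 pp3:2
Op 5: write(P1, v0, 193). refcount(pp0)=4>1 -> COPY to pp4. 5 ppages; refcounts: pp0:3 pp1:2 pp2:4 pp3:2 pp4:1
Op 6: write(P1, v1, 130). refcount(pp3)=2>1 -> COPY to pp5. 6 ppages; refcounts: pp0:3 pp1:2 pp2:4 pp3:1 pp4:1 pp5:1
Op 7: write(P2, v1, 173). refcount(pp1)=2>1 -> COPY to pp6. 7 ppages; refcounts: pp0:3 pp1:1 pp2:4 pp3:1 pp4:1 pp5:1 pp6:1
Op 8: write(P0, v1, 182). refcount(pp1)=1 -> write in place. 7 ppages; refcounts: pp0:3 pp1:1 pp2:4 pp3:1 pp4:1 pp5:1 pp6:1
Op 9: read(P0, v0) -> 50. No state change.

yes yes yes yes no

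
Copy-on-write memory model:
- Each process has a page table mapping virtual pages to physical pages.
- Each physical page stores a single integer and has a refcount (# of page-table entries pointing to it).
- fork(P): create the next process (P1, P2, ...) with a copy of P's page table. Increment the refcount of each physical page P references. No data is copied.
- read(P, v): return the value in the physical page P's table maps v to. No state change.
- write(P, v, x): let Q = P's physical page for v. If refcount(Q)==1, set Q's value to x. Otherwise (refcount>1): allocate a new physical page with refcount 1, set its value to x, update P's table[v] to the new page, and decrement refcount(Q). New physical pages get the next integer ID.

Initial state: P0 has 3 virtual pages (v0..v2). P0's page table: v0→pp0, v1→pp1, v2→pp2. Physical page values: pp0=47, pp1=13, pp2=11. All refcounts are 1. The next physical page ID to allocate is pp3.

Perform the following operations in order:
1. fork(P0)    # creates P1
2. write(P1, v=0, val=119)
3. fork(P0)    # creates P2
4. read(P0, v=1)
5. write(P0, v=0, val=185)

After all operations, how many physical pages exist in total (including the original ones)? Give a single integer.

Answer: 5

Derivation:
Op 1: fork(P0) -> P1. 3 ppages; refcounts: pp0:2 pp1:2 pp2:2
Op 2: write(P1, v0, 119). refcount(pp0)=2>1 -> COPY to pp3. 4 ppages; refcounts: pp0:1 pp1:2 pp2:2 pp3:1
Op 3: fork(P0) -> P2. 4 ppages; refcounts: pp0:2 pp1:3 pp2:3 pp3:1
Op 4: read(P0, v1) -> 13. No state change.
Op 5: write(P0, v0, 185). refcount(pp0)=2>1 -> COPY to pp4. 5 ppages; refcounts: pp0:1 pp1:3 pp2:3 pp3:1 pp4:1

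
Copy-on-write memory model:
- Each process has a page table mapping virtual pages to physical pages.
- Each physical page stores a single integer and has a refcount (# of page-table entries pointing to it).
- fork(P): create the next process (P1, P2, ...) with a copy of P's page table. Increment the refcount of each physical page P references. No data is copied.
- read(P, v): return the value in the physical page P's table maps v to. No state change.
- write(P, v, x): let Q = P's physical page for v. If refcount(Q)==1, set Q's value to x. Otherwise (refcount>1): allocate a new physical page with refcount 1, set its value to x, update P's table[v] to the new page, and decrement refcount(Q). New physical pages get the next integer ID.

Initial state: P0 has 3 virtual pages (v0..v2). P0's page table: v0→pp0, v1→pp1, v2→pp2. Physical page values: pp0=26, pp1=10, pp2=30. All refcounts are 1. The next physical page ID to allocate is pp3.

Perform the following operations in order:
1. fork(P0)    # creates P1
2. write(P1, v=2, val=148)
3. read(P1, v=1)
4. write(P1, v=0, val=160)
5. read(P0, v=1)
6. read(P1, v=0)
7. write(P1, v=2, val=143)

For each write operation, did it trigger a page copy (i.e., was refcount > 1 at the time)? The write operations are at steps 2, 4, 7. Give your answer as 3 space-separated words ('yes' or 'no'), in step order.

Op 1: fork(P0) -> P1. 3 ppages; refcounts: pp0:2 pp1:2 pp2:2
Op 2: write(P1, v2, 148). refcount(pp2)=2>1 -> COPY to pp3. 4 ppages; refcounts: pp0:2 pp1:2 pp2:1 pp3:1
Op 3: read(P1, v1) -> 10. No state change.
Op 4: write(P1, v0, 160). refcount(pp0)=2>1 -> COPY to pp4. 5 ppages; refcounts: pp0:1 pp1:2 pp2:1 pp3:1 pp4:1
Op 5: read(P0, v1) -> 10. No state change.
Op 6: read(P1, v0) -> 160. No state change.
Op 7: write(P1, v2, 143). refcount(pp3)=1 -> write in place. 5 ppages; refcounts: pp0:1 pp1:2 pp2:1 pp3:1 pp4:1

yes yes no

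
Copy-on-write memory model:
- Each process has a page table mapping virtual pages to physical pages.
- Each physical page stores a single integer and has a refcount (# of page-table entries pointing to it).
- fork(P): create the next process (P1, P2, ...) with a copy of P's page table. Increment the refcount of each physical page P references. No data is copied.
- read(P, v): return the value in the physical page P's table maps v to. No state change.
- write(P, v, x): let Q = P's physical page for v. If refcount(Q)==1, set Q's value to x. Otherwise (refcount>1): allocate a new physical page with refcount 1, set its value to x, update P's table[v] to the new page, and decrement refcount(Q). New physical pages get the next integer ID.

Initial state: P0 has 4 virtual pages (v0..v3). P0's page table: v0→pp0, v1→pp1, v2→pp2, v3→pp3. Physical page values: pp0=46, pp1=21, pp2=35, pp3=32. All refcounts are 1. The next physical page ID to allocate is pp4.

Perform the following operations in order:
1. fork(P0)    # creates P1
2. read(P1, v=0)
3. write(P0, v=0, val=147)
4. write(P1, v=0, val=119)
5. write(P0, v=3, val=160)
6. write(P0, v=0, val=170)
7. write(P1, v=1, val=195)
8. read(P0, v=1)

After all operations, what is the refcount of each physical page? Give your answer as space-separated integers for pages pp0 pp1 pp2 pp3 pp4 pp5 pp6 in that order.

Op 1: fork(P0) -> P1. 4 ppages; refcounts: pp0:2 pp1:2 pp2:2 pp3:2
Op 2: read(P1, v0) -> 46. No state change.
Op 3: write(P0, v0, 147). refcount(pp0)=2>1 -> COPY to pp4. 5 ppages; refcounts: pp0:1 pp1:2 pp2:2 pp3:2 pp4:1
Op 4: write(P1, v0, 119). refcount(pp0)=1 -> write in place. 5 ppages; refcounts: pp0:1 pp1:2 pp2:2 pp3:2 pp4:1
Op 5: write(P0, v3, 160). refcount(pp3)=2>1 -> COPY to pp5. 6 ppages; refcounts: pp0:1 pp1:2 pp2:2 pp3:1 pp4:1 pp5:1
Op 6: write(P0, v0, 170). refcount(pp4)=1 -> write in place. 6 ppages; refcounts: pp0:1 pp1:2 pp2:2 pp3:1 pp4:1 pp5:1
Op 7: write(P1, v1, 195). refcount(pp1)=2>1 -> COPY to pp6. 7 ppages; refcounts: pp0:1 pp1:1 pp2:2 pp3:1 pp4:1 pp5:1 pp6:1
Op 8: read(P0, v1) -> 21. No state change.

Answer: 1 1 2 1 1 1 1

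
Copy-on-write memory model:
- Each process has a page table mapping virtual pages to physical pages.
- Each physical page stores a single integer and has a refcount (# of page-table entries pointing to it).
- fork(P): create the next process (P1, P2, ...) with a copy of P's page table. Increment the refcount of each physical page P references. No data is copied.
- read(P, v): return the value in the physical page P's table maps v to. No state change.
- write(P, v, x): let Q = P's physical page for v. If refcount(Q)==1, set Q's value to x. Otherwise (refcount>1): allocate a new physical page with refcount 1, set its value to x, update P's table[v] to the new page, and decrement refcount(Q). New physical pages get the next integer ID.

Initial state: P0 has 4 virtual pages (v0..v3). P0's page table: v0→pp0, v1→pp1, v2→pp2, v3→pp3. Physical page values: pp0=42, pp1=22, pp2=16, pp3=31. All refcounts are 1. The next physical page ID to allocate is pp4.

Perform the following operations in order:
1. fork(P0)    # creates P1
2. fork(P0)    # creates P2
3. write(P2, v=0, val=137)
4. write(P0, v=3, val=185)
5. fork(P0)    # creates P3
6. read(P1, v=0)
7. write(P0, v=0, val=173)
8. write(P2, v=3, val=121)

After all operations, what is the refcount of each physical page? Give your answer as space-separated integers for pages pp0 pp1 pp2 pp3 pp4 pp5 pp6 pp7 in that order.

Answer: 2 4 4 1 1 2 1 1

Derivation:
Op 1: fork(P0) -> P1. 4 ppages; refcounts: pp0:2 pp1:2 pp2:2 pp3:2
Op 2: fork(P0) -> P2. 4 ppages; refcounts: pp0:3 pp1:3 pp2:3 pp3:3
Op 3: write(P2, v0, 137). refcount(pp0)=3>1 -> COPY to pp4. 5 ppages; refcounts: pp0:2 pp1:3 pp2:3 pp3:3 pp4:1
Op 4: write(P0, v3, 185). refcount(pp3)=3>1 -> COPY to pp5. 6 ppages; refcounts: pp0:2 pp1:3 pp2:3 pp3:2 pp4:1 pp5:1
Op 5: fork(P0) -> P3. 6 ppages; refcounts: pp0:3 pp1:4 pp2:4 pp3:2 pp4:1 pp5:2
Op 6: read(P1, v0) -> 42. No state change.
Op 7: write(P0, v0, 173). refcount(pp0)=3>1 -> COPY to pp6. 7 ppages; refcounts: pp0:2 pp1:4 pp2:4 pp3:2 pp4:1 pp5:2 pp6:1
Op 8: write(P2, v3, 121). refcount(pp3)=2>1 -> COPY to pp7. 8 ppages; refcounts: pp0:2 pp1:4 pp2:4 pp3:1 pp4:1 pp5:2 pp6:1 pp7:1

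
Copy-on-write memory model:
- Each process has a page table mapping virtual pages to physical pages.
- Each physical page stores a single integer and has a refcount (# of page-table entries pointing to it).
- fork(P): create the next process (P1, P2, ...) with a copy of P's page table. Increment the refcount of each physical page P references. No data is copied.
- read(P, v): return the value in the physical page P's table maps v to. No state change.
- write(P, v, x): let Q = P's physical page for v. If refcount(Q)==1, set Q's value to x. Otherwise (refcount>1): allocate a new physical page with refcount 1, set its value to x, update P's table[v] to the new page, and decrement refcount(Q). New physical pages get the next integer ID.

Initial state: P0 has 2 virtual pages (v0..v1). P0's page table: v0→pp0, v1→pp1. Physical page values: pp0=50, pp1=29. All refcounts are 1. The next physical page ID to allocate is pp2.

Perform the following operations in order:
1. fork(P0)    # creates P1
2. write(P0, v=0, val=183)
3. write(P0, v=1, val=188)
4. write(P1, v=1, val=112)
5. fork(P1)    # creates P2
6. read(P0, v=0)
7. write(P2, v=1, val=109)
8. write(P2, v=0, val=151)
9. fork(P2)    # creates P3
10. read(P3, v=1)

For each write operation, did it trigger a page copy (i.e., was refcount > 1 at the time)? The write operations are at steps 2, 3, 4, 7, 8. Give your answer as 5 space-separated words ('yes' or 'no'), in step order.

Op 1: fork(P0) -> P1. 2 ppages; refcounts: pp0:2 pp1:2
Op 2: write(P0, v0, 183). refcount(pp0)=2>1 -> COPY to pp2. 3 ppages; refcounts: pp0:1 pp1:2 pp2:1
Op 3: write(P0, v1, 188). refcount(pp1)=2>1 -> COPY to pp3. 4 ppages; refcounts: pp0:1 pp1:1 pp2:1 pp3:1
Op 4: write(P1, v1, 112). refcount(pp1)=1 -> write in place. 4 ppages; refcounts: pp0:1 pp1:1 pp2:1 pp3:1
Op 5: fork(P1) -> P2. 4 ppages; refcounts: pp0:2 pp1:2 pp2:1 pp3:1
Op 6: read(P0, v0) -> 183. No state change.
Op 7: write(P2, v1, 109). refcount(pp1)=2>1 -> COPY to pp4. 5 ppages; refcounts: pp0:2 pp1:1 pp2:1 pp3:1 pp4:1
Op 8: write(P2, v0, 151). refcount(pp0)=2>1 -> COPY to pp5. 6 ppages; refcounts: pp0:1 pp1:1 pp2:1 pp3:1 pp4:1 pp5:1
Op 9: fork(P2) -> P3. 6 ppages; refcounts: pp0:1 pp1:1 pp2:1 pp3:1 pp4:2 pp5:2
Op 10: read(P3, v1) -> 109. No state change.

yes yes no yes yes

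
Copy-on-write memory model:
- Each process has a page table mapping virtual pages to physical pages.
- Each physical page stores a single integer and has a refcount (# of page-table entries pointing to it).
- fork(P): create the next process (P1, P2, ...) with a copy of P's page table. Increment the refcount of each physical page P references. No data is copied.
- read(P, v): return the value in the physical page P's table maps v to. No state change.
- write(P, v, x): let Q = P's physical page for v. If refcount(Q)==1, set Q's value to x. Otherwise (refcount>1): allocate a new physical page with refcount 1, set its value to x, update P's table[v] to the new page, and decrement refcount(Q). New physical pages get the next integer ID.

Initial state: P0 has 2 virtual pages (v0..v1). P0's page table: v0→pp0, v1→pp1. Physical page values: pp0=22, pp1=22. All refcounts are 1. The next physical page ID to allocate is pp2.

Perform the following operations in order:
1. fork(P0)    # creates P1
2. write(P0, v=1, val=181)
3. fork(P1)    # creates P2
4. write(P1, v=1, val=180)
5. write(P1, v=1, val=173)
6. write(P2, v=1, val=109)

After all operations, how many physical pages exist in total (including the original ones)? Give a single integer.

Answer: 4

Derivation:
Op 1: fork(P0) -> P1. 2 ppages; refcounts: pp0:2 pp1:2
Op 2: write(P0, v1, 181). refcount(pp1)=2>1 -> COPY to pp2. 3 ppages; refcounts: pp0:2 pp1:1 pp2:1
Op 3: fork(P1) -> P2. 3 ppages; refcounts: pp0:3 pp1:2 pp2:1
Op 4: write(P1, v1, 180). refcount(pp1)=2>1 -> COPY to pp3. 4 ppages; refcounts: pp0:3 pp1:1 pp2:1 pp3:1
Op 5: write(P1, v1, 173). refcount(pp3)=1 -> write in place. 4 ppages; refcounts: pp0:3 pp1:1 pp2:1 pp3:1
Op 6: write(P2, v1, 109). refcount(pp1)=1 -> write in place. 4 ppages; refcounts: pp0:3 pp1:1 pp2:1 pp3:1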